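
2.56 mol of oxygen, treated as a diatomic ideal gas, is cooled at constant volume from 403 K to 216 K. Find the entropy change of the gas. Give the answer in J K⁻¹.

ΔS = -33.2 J/K

At constant volume, ΔS = nC_V ln(T₂/T₁) with C_V = 5R/2 = 20.79 J mol⁻¹ K⁻¹.
ΔS = 2.56 × 20.79 × ln(216/403) = -33.2 J/K.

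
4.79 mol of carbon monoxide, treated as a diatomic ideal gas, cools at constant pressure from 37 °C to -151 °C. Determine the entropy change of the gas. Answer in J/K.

In kelvin: T₁ = 310.15 K, T₂ = 122.15 K. At constant pressure, ΔS = nC_p ln(T₂/T₁) with C_p = 7R/2 = 29.1 J mol⁻¹ K⁻¹.
ΔS = 4.79 × 29.1 × ln(122.15/310.15) = -130 J/K.

ΔS = -130 J/K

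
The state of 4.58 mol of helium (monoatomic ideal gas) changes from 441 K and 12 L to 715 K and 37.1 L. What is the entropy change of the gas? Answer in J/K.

ΔS = 70.6 J/K

Entropy is a state function: ΔS = nC_V ln(T₂/T₁) + nR ln(V₂/V₁), with C_V = 3R/2 = 12.47 J mol⁻¹ K⁻¹ for a monoatomic ideal gas.
ΔS = 4.58 × [12.47 × ln(715/441) + 8.314 × ln(37.1/12)] = 70.6 J/K.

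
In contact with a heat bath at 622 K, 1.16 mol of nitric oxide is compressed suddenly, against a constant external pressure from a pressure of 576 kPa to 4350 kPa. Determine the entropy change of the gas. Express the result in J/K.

ΔS_gas = -19.5 J/K

Entropy is a state function, so ΔS_gas depends only on the end states.
For an isothermal ideal gas ΔS_gas = nR ln(P₁/P₂) = 1.16 × 8.314 × ln(576/4350) = -19.5 J/K.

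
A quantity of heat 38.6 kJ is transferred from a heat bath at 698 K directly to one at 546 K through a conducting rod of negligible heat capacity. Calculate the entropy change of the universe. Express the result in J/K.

ΔS_total = 15.4 J/K

ΔS_hot = −Q/T_H = −38600/698 = -55.3 J/K and ΔS_cold = +Q/T_C = 38600/546 = 70.7 J/K.
ΔS_total = -55.3 + 70.7 = 15.4 J/K, positive as the second law requires.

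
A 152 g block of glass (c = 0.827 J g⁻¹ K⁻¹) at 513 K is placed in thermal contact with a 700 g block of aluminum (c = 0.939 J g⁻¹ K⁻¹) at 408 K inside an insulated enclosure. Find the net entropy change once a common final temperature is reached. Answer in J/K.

Energy balance: T_f = (m₁c₁T₁ + m₂c₂T₂)/(m₁c₁ + m₂c₂) = 424.86 K.
ΔS₁ = m₁c₁ ln(T_f/T₁) = 125.704 × ln(424.86/513) = -23.7 J/K.
ΔS₂ = m₂c₂ ln(T_f/T₂) = 657.3 × ln(424.86/408) = 26.61 J/K.
ΔS_total = -23.7 + 26.61 = 2.91 J/K.

ΔS_total = 2.91 J/K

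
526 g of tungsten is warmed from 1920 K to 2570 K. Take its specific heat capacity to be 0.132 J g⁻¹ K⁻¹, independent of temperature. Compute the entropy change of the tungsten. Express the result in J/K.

ΔS = ∫dQ_rev/T = m c ln(T₂/T₁) = 526 × 0.132 × ln(2570/1920) = 20.2 J/K.

ΔS = 20.2 J/K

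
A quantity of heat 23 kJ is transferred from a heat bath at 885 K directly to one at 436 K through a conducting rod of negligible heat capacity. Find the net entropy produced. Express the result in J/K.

ΔS_total = 26.8 J/K

ΔS_hot = −Q/T_H = −23000/885 = -25.99 J/K and ΔS_cold = +Q/T_C = 23000/436 = 52.75 J/K.
ΔS_total = -25.99 + 52.75 = 26.8 J/K, positive as the second law requires.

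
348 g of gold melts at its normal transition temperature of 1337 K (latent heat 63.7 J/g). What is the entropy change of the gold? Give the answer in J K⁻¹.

ΔS = 16.6 J/K

Heat absorbed by the substance: Q = mL = 348 × 63.7 = 22167.6 J.
At constant T, ΔS = Q_rev/T = 22167.6 / 1337 = 16.6 J/K.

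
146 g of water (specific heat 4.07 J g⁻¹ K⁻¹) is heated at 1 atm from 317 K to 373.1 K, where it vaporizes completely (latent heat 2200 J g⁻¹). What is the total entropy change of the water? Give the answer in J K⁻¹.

Warming step: ΔS₁ = m c ln(T_tr/T_i) = 146 × 4.07 × ln(373.1/317) = 96.83 J/K.
Phase change: ΔS₂ = +mL/T_tr = 146 × 2200 / 373.1 = 860.9 J/K.
ΔS_total = (96.83) + (860.9) = 958 J/K.

ΔS = 958 J/K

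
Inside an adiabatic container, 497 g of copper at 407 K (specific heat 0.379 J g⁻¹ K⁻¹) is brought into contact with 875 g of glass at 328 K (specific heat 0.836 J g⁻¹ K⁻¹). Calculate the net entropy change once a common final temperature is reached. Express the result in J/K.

ΔS_total = 3.64 J/K

Energy balance: T_f = (m₁c₁T₁ + m₂c₂T₂)/(m₁c₁ + m₂c₂) = 344.18 K.
ΔS₁ = m₁c₁ ln(T_f/T₁) = 188.363 × ln(344.18/407) = -31.58 J/K.
ΔS₂ = m₂c₂ ln(T_f/T₂) = 731.5 × ln(344.18/328) = 35.22 J/K.
ΔS_total = -31.58 + 35.22 = 3.64 J/K.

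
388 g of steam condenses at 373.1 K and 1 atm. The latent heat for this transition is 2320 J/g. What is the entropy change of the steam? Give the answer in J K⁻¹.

Heat released by the substance: Q = −mL = −388 × 2320 = −900160 J.
At constant T, ΔS = Q_rev/T = −900160 / 373.1 = -2410 J/K.

ΔS = -2410 J/K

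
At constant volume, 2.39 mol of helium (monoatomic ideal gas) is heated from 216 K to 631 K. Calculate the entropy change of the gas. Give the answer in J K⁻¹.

ΔS = 32 J/K

At constant volume, ΔS = nC_V ln(T₂/T₁) with C_V = 3R/2 = 12.47 J mol⁻¹ K⁻¹.
ΔS = 2.39 × 12.47 × ln(631/216) = 32 J/K.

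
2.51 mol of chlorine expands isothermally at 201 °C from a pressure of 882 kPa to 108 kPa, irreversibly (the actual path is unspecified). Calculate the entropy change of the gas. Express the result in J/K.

ΔS_gas = 43.8 J/K

Entropy is a state function, so ΔS_gas depends only on the end states.
For an isothermal ideal gas ΔS_gas = nR ln(P₁/P₂) = 2.51 × 8.314 × ln(882/108) = 43.8 J/K.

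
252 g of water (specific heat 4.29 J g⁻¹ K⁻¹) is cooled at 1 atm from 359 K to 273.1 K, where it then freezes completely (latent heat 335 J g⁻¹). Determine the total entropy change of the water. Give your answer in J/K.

Cooling step: ΔS₁ = m c ln(T_tr/T_i) = 252 × 4.29 × ln(273.1/359) = -295.7 J/K.
Phase change: ΔS₂ = −mL/T_tr = −252 × 335 / 273.1 = -309.1 J/K.
ΔS_total = (-295.7) + (-309.1) = -605 J/K.

ΔS = -605 J/K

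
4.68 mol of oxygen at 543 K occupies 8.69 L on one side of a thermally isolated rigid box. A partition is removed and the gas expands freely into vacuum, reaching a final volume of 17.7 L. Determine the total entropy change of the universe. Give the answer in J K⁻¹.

ΔS_universe = 27.7 J/K

No heat is exchanged and no work is done, so the ideal-gas temperature stays constant.
Entropy is a state function; using a reversible isothermal path, ΔS_gas = nR ln(V₂/V₁) = 4.68 × 8.314 × ln(17.7/8.69) = 27.7 J/K.
The insulated surroundings exchange no heat, so ΔS_surr = 0 and ΔS_universe = ΔS_gas.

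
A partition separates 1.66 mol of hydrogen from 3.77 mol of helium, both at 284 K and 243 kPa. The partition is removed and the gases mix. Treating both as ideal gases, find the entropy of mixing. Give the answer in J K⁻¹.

ΔS_mix = 27.8 J/K

Mole fractions: x_A = 1.66/5.43 = 0.306, x_B = 0.694.
ΔS_mix = −R(n_A ln x_A + n_B ln x_B) = −8.314 × (1.66 ln 0.306 + 3.77 ln 0.694) = 27.8 J/K.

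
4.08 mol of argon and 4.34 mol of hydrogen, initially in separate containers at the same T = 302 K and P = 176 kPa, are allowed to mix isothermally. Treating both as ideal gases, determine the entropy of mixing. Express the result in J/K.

Mole fractions: x_A = 4.08/8.42 = 0.485, x_B = 0.515.
ΔS_mix = −R(n_A ln x_A + n_B ln x_B) = −8.314 × (4.08 ln 0.485 + 4.34 ln 0.515) = 48.5 J/K.

ΔS_mix = 48.5 J/K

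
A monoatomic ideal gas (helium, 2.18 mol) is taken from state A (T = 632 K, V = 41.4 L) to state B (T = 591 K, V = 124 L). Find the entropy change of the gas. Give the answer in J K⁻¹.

Entropy is a state function: ΔS = nC_V ln(T₂/T₁) + nR ln(V₂/V₁), with C_V = 3R/2 = 12.47 J mol⁻¹ K⁻¹ for a monoatomic ideal gas.
ΔS = 2.18 × [12.47 × ln(591/632) + 8.314 × ln(124/41.4)] = 18.1 J/K.

ΔS = 18.1 J/K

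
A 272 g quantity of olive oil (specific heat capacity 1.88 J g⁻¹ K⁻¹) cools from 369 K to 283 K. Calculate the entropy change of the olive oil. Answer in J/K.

ΔS = -136 J/K

ΔS = ∫dQ_rev/T = m c ln(T₂/T₁) = 272 × 1.88 × ln(283/369) = -136 J/K.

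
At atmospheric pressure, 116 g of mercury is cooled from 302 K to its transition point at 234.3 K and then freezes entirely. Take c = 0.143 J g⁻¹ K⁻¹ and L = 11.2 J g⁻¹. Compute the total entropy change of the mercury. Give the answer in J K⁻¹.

ΔS = -9.76 J/K

Cooling step: ΔS₁ = m c ln(T_tr/T_i) = 116 × 0.143 × ln(234.3/302) = -4.2104 J/K.
Phase change: ΔS₂ = −mL/T_tr = −116 × 11.2 / 234.3 = -5.545 J/K.
ΔS_total = (-4.2104) + (-5.545) = -9.76 J/K.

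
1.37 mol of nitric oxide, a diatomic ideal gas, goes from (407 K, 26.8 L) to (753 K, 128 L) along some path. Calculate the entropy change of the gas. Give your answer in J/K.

Entropy is a state function: ΔS = nC_V ln(T₂/T₁) + nR ln(V₂/V₁), with C_V = 5R/2 = 20.79 J mol⁻¹ K⁻¹ for a diatomic ideal gas.
ΔS = 1.37 × [20.79 × ln(753/407) + 8.314 × ln(128/26.8)] = 35.3 J/K.

ΔS = 35.3 J/K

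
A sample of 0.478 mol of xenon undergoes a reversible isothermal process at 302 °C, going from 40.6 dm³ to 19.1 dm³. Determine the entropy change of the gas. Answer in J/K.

ΔS_gas = -3 J/K

For an isothermal ideal gas ΔS_gas = nR ln(V₂/V₁) = 0.478 × 8.314 × ln(19.1/40.6) = -3 J/K.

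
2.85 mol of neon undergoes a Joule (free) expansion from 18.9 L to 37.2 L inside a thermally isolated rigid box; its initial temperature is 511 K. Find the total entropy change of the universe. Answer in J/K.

ΔS_universe = 16 J/K

For an ideal gas in free expansion Q = 0 and W = 0, so T is unchanged.
Entropy is a state function; using a reversible isothermal path, ΔS_gas = nR ln(V₂/V₁) = 2.85 × 8.314 × ln(37.2/18.9) = 16 J/K.
The insulated surroundings exchange no heat, so ΔS_surr = 0 and ΔS_universe = ΔS_gas.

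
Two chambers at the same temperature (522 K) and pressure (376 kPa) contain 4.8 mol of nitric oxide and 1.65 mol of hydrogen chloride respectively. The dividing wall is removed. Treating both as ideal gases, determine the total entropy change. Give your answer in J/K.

ΔS_mix = 30.5 J/K

Mole fractions: x_A = 4.8/6.45 = 0.744, x_B = 0.256.
ΔS_mix = −R(n_A ln x_A + n_B ln x_B) = −8.314 × (4.8 ln 0.744 + 1.65 ln 0.256) = 30.5 J/K.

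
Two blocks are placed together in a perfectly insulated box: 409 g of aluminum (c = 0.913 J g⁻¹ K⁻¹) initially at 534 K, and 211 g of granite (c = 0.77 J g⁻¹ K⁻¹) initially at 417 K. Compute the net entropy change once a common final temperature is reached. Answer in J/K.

ΔS_total = 3.35 J/K

Energy balance: T_f = (m₁c₁T₁ + m₂c₂T₂)/(m₁c₁ + m₂c₂) = 498.53 K.
ΔS₁ = m₁c₁ ln(T_f/T₁) = 373.417 × ln(498.53/534) = -25.667 J/K.
ΔS₂ = m₂c₂ ln(T_f/T₂) = 162.47 × ln(498.53/417) = 29.013 J/K.
ΔS_total = -25.667 + 29.013 = 3.35 J/K.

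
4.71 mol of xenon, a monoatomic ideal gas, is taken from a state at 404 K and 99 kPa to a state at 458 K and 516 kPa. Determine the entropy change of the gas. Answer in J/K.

ΔS = -52.4 J/K

ΔS = nC_p ln(T₂/T₁) − nR ln(P₂/P₁), with C_p = 5R/2 = 20.79 J mol⁻¹ K⁻¹ for a monoatomic ideal gas.
ΔS = 4.71 × [20.79 × ln(458/404) − 8.314 × ln(516/99)] = -52.4 J/K.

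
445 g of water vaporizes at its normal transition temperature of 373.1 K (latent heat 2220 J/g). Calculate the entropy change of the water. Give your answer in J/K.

ΔS = 2650 J/K

Heat absorbed by the substance: Q = mL = 445 × 2220 = 987900 J.
At constant T, ΔS = Q_rev/T = 987900 / 373.1 = 2650 J/K.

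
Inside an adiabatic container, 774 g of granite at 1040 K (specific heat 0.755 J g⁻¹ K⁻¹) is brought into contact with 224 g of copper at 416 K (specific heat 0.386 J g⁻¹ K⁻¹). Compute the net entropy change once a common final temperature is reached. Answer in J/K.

Energy balance: T_f = (m₁c₁T₁ + m₂c₂T₂)/(m₁c₁ + m₂c₂) = 959.57 K.
ΔS₁ = m₁c₁ ln(T_f/T₁) = 584.37 × ln(959.57/1040) = -47.03 J/K.
ΔS₂ = m₂c₂ ln(T_f/T₂) = 86.464 × ln(959.57/416) = 72.27 J/K.
ΔS_total = -47.03 + 72.27 = 25.2 J/K.

ΔS_total = 25.2 J/K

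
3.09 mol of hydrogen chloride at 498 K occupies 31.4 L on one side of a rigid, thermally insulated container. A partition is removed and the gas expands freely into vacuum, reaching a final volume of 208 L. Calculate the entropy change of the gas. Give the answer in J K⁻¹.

No heat is exchanged and no work is done, so the ideal-gas temperature stays constant.
Entropy is a state function; using a reversible isothermal path, ΔS_gas = nR ln(V₂/V₁) = 3.09 × 8.314 × ln(208/31.4) = 48.6 J/K.

ΔS_gas = 48.6 J/K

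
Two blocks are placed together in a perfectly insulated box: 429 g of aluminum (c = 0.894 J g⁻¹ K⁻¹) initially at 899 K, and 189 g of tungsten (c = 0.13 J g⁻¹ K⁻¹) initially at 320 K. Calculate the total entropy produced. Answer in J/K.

Energy balance: T_f = (m₁c₁T₁ + m₂c₂T₂)/(m₁c₁ + m₂c₂) = 864.14 K.
ΔS₁ = m₁c₁ ln(T_f/T₁) = 383.526 × ln(864.14/899) = -15.17 J/K.
ΔS₂ = m₂c₂ ln(T_f/T₂) = 24.57 × ln(864.14/320) = 24.41 J/K.
ΔS_total = -15.17 + 24.41 = 9.24 J/K.

ΔS_total = 9.24 J/K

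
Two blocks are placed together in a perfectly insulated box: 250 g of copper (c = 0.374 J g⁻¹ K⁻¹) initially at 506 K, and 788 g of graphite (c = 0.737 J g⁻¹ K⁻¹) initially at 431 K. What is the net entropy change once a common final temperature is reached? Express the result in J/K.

Energy balance: T_f = (m₁c₁T₁ + m₂c₂T₂)/(m₁c₁ + m₂c₂) = 441.4 K.
ΔS₁ = m₁c₁ ln(T_f/T₁) = 93.5 × ln(441.4/506) = -12.77 J/K.
ΔS₂ = m₂c₂ ln(T_f/T₂) = 580.756 × ln(441.4/431) = 13.85 J/K.
ΔS_total = -12.77 + 13.85 = 1.08 J/K.

ΔS_total = 1.08 J/K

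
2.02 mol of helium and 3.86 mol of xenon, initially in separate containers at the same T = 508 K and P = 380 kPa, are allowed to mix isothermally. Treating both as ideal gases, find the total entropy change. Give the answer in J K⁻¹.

ΔS_mix = 31.5 J/K

Mole fractions: x_A = 2.02/5.88 = 0.344, x_B = 0.656.
ΔS_mix = −R(n_A ln x_A + n_B ln x_B) = −8.314 × (2.02 ln 0.344 + 3.86 ln 0.656) = 31.5 J/K.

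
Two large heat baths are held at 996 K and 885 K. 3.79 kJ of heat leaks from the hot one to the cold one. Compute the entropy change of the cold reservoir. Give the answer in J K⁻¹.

The cold reservoir gains heat Q, so ΔS_cold = +Q/T_C = 3790/885 = 4.28 J/K.

ΔS_cold = 4.28 J/K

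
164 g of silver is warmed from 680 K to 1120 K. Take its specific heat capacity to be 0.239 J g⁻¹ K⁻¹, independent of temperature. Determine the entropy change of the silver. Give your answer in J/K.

ΔS = 19.6 J/K

ΔS = ∫dQ_rev/T = m c ln(T₂/T₁) = 164 × 0.239 × ln(1120/680) = 19.6 J/K.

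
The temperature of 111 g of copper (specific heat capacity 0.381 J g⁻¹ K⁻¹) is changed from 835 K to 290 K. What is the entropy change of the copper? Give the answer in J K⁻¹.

ΔS = -44.7 J/K

ΔS = ∫dQ_rev/T = m c ln(T₂/T₁) = 111 × 0.381 × ln(290/835) = -44.7 J/K.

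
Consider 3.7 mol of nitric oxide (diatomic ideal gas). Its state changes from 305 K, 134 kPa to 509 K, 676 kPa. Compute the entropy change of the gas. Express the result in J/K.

ΔS = nC_p ln(T₂/T₁) − nR ln(P₂/P₁), with C_p = 7R/2 = 29.1 J mol⁻¹ K⁻¹ for a diatomic ideal gas.
ΔS = 3.7 × [29.1 × ln(509/305) − 8.314 × ln(676/134)] = 5.36 J/K.

ΔS = 5.36 J/K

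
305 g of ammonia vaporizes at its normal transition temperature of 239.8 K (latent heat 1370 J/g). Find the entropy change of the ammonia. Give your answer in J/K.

ΔS = 1740 J/K

Heat absorbed by the substance: Q = mL = 305 × 1370 = 417850 J.
At constant T, ΔS = Q_rev/T = 417850 / 239.8 = 1740 J/K.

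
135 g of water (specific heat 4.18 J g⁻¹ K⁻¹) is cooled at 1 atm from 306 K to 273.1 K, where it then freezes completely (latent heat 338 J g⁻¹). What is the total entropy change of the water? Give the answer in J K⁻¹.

ΔS = -231 J/K

Cooling step: ΔS₁ = m c ln(T_tr/T_i) = 135 × 4.18 × ln(273.1/306) = -64.19 J/K.
Phase change: ΔS₂ = −mL/T_tr = −135 × 338 / 273.1 = -167.1 J/K.
ΔS_total = (-64.19) + (-167.1) = -231 J/K.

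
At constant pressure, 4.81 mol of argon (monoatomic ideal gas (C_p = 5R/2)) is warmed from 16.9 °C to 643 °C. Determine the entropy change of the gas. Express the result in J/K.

ΔS = 115 J/K

In kelvin: T₁ = 290.05 K, T₂ = 916.15 K. At constant pressure, ΔS = nC_p ln(T₂/T₁) with C_p = 5R/2 = 20.79 J mol⁻¹ K⁻¹.
ΔS = 4.81 × 20.79 × ln(916.15/290.05) = 115 J/K.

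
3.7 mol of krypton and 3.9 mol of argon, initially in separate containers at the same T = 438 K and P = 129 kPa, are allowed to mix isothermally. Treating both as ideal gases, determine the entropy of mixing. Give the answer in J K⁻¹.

ΔS_mix = 43.8 J/K

Mole fractions: x_A = 3.7/7.6 = 0.487, x_B = 0.513.
ΔS_mix = −R(n_A ln x_A + n_B ln x_B) = −8.314 × (3.7 ln 0.487 + 3.9 ln 0.513) = 43.8 J/K.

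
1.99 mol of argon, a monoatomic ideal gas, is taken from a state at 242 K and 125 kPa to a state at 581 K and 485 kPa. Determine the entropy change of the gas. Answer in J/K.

ΔS = nC_p ln(T₂/T₁) − nR ln(P₂/P₁), with C_p = 5R/2 = 20.79 J mol⁻¹ K⁻¹ for a monoatomic ideal gas.
ΔS = 1.99 × [20.79 × ln(581/242) − 8.314 × ln(485/125)] = 13.8 J/K.

ΔS = 13.8 J/K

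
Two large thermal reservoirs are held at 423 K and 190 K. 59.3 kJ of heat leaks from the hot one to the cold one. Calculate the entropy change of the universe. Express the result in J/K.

ΔS_total = 172 J/K

ΔS_hot = −Q/T_H = −59300/423 = -140.2 J/K and ΔS_cold = +Q/T_C = 59300/190 = 312.1 J/K.
ΔS_total = -140.2 + 312.1 = 172 J/K, positive as the second law requires.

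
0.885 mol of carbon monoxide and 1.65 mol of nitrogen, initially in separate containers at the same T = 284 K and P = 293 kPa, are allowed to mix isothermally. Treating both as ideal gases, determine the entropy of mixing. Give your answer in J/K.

Mole fractions: x_A = 0.885/2.54 = 0.349, x_B = 0.651.
ΔS_mix = −R(n_A ln x_A + n_B ln x_B) = −8.314 × (0.885 ln 0.349 + 1.65 ln 0.651) = 13.6 J/K.

ΔS_mix = 13.6 J/K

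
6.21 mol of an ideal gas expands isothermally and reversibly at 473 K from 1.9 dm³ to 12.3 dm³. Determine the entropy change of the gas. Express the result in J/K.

For an isothermal ideal gas ΔS_gas = nR ln(V₂/V₁) = 6.21 × 8.314 × ln(12.3/1.9) = 96.4 J/K.

ΔS_gas = 96.4 J/K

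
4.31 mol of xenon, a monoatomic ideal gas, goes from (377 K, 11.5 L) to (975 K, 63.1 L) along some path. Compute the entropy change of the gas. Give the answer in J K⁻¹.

ΔS = 112 J/K

Entropy is a state function: ΔS = nC_V ln(T₂/T₁) + nR ln(V₂/V₁), with C_V = 3R/2 = 12.47 J mol⁻¹ K⁻¹ for a monoatomic ideal gas.
ΔS = 4.31 × [12.47 × ln(975/377) + 8.314 × ln(63.1/11.5)] = 112 J/K.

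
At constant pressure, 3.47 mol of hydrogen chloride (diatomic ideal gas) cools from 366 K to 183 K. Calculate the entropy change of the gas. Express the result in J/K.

ΔS = -70 J/K

At constant pressure, ΔS = nC_p ln(T₂/T₁) with C_p = 7R/2 = 29.1 J mol⁻¹ K⁻¹.
ΔS = 3.47 × 29.1 × ln(183/366) = -70 J/K.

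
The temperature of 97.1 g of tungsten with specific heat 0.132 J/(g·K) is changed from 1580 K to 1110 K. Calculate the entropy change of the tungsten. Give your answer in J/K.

ΔS = ∫dQ_rev/T = m c ln(T₂/T₁) = 97.1 × 0.132 × ln(1110/1580) = -4.53 J/K.

ΔS = -4.53 J/K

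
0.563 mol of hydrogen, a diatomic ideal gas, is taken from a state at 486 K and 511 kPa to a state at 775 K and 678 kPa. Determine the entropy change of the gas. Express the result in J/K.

ΔS = nC_p ln(T₂/T₁) − nR ln(P₂/P₁), with C_p = 7R/2 = 29.1 J mol⁻¹ K⁻¹ for a diatomic ideal gas.
ΔS = 0.563 × [29.1 × ln(775/486) − 8.314 × ln(678/511)] = 6.32 J/K.

ΔS = 6.32 J/K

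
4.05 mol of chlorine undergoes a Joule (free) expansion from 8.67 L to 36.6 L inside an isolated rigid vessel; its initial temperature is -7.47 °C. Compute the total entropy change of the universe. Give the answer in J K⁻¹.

No heat is exchanged and no work is done, so the ideal-gas temperature stays constant.
Entropy is a state function; using a reversible isothermal path, ΔS_gas = nR ln(V₂/V₁) = 4.05 × 8.314 × ln(36.6/8.67) = 48.5 J/K.
The insulated surroundings exchange no heat, so ΔS_surr = 0 and ΔS_universe = ΔS_gas.

ΔS_universe = 48.5 J/K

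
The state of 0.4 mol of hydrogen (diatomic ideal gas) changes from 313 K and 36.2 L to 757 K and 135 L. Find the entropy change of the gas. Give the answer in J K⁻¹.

Entropy is a state function: ΔS = nC_V ln(T₂/T₁) + nR ln(V₂/V₁), with C_V = 5R/2 = 20.79 J mol⁻¹ K⁻¹ for a diatomic ideal gas.
ΔS = 0.4 × [20.79 × ln(757/313) + 8.314 × ln(135/36.2)] = 11.7 J/K.

ΔS = 11.7 J/K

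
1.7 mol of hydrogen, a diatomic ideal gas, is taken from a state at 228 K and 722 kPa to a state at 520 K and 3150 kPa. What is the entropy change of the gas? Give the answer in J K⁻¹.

ΔS = 20 J/K

ΔS = nC_p ln(T₂/T₁) − nR ln(P₂/P₁), with C_p = 7R/2 = 29.1 J mol⁻¹ K⁻¹ for a diatomic ideal gas.
ΔS = 1.7 × [29.1 × ln(520/228) − 8.314 × ln(3150/722)] = 20 J/K.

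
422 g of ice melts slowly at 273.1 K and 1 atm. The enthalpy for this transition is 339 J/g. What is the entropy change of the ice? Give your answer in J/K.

Heat absorbed by the substance: Q = mL = 422 × 339 = 143058 J.
At constant T, ΔS = Q_rev/T = 143058 / 273.1 = 524 J/K.

ΔS = 524 J/K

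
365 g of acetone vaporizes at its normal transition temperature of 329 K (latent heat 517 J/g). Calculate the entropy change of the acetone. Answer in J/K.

ΔS = 574 J/K

Heat absorbed by the substance: Q = mL = 365 × 517 = 188705 J.
At constant T, ΔS = Q_rev/T = 188705 / 329 = 574 J/K.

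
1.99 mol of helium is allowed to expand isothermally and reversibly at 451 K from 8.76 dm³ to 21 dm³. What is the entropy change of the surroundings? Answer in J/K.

ΔS_surr = -14.5 J/K

For an isothermal ideal gas ΔS_gas = nR ln(V₂/V₁) = 1.99 × 8.314 × ln(21/8.76) = 14.5 J/K.
The process is reversible, so ΔS_surr = −ΔS_gas = -14.5 J/K and ΔS_universe = 0.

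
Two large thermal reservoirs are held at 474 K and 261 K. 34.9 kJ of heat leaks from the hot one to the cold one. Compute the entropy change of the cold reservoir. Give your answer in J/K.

ΔS_cold = 134 J/K

The cold reservoir gains heat Q, so ΔS_cold = +Q/T_C = 34900/261 = 134 J/K.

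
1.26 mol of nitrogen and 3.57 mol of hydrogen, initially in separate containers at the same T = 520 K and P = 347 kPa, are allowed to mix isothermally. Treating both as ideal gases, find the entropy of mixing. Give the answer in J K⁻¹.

Mole fractions: x_A = 1.26/4.83 = 0.261, x_B = 0.739.
ΔS_mix = −R(n_A ln x_A + n_B ln x_B) = −8.314 × (1.26 ln 0.261 + 3.57 ln 0.739) = 23 J/K.

ΔS_mix = 23 J/K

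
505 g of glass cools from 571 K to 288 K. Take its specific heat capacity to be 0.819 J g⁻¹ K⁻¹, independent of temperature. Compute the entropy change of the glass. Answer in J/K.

ΔS = ∫dQ_rev/T = m c ln(T₂/T₁) = 505 × 0.819 × ln(288/571) = -283 J/K.

ΔS = -283 J/K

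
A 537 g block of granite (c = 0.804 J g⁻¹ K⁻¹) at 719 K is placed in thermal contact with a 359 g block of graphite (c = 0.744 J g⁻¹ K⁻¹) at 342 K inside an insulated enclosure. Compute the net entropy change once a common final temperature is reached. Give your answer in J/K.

Energy balance: T_f = (m₁c₁T₁ + m₂c₂T₂)/(m₁c₁ + m₂c₂) = 574.91 K.
ΔS₁ = m₁c₁ ln(T_f/T₁) = 431.748 × ln(574.91/719) = -96.558 J/K.
ΔS₂ = m₂c₂ ln(T_f/T₂) = 267.096 × ln(574.91/342) = 138.73 J/K.
ΔS_total = -96.558 + 138.73 = 42.2 J/K.

ΔS_total = 42.2 J/K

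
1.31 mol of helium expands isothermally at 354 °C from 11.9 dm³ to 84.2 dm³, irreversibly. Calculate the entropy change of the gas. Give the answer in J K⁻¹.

Entropy is a state function, so ΔS_gas depends only on the end states.
For an isothermal ideal gas ΔS_gas = nR ln(V₂/V₁) = 1.31 × 8.314 × ln(84.2/11.9) = 21.3 J/K.

ΔS_gas = 21.3 J/K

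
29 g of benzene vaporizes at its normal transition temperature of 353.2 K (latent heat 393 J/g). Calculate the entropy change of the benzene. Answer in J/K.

ΔS = 32.3 J/K

Heat absorbed by the substance: Q = mL = 29 × 393 = 11397 J.
At constant T, ΔS = Q_rev/T = 11397 / 353.2 = 32.3 J/K.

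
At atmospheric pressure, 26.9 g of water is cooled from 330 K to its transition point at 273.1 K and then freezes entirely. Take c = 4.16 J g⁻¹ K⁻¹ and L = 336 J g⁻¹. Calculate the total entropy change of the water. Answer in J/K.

Cooling step: ΔS₁ = m c ln(T_tr/T_i) = 26.9 × 4.16 × ln(273.1/330) = -21.18 J/K.
Phase change: ΔS₂ = −mL/T_tr = −26.9 × 336 / 273.1 = -33.1 J/K.
ΔS_total = (-21.18) + (-33.1) = -54.3 J/K.

ΔS = -54.3 J/K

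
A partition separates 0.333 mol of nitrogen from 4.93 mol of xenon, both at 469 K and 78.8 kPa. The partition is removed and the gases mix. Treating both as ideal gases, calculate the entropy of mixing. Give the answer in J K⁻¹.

ΔS_mix = 10.3 J/K

Mole fractions: x_A = 0.333/5.26 = 0.0633, x_B = 0.937.
ΔS_mix = −R(n_A ln x_A + n_B ln x_B) = −8.314 × (0.333 ln 0.0633 + 4.93 ln 0.937) = 10.3 J/K.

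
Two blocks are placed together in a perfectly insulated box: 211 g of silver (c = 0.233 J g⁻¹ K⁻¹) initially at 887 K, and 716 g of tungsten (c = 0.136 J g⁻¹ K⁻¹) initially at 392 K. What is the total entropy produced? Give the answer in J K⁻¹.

Energy balance: T_f = (m₁c₁T₁ + m₂c₂T₂)/(m₁c₁ + m₂c₂) = 558.07 K.
ΔS₁ = m₁c₁ ln(T_f/T₁) = 49.163 × ln(558.07/887) = -22.78 J/K.
ΔS₂ = m₂c₂ ln(T_f/T₂) = 97.376 × ln(558.07/392) = 34.4 J/K.
ΔS_total = -22.78 + 34.4 = 11.6 J/K.

ΔS_total = 11.6 J/K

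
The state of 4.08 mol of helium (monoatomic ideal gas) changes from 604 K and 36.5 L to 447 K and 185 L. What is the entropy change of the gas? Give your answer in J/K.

ΔS = 39.7 J/K

Entropy is a state function: ΔS = nC_V ln(T₂/T₁) + nR ln(V₂/V₁), with C_V = 3R/2 = 12.47 J mol⁻¹ K⁻¹ for a monoatomic ideal gas.
ΔS = 4.08 × [12.47 × ln(447/604) + 8.314 × ln(185/36.5)] = 39.7 J/K.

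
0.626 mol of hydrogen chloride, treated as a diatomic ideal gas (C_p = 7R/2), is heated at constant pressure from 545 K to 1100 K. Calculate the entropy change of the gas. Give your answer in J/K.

At constant pressure, ΔS = nC_p ln(T₂/T₁) with C_p = 7R/2 = 29.1 J mol⁻¹ K⁻¹.
ΔS = 0.626 × 29.1 × ln(1100/545) = 12.8 J/K.

ΔS = 12.8 J/K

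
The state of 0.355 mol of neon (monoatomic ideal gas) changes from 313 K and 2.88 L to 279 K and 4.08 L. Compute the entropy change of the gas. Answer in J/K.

ΔS = 0.519 J/K

Entropy is a state function: ΔS = nC_V ln(T₂/T₁) + nR ln(V₂/V₁), with C_V = 3R/2 = 12.47 J mol⁻¹ K⁻¹ for a monoatomic ideal gas.
ΔS = 0.355 × [12.47 × ln(279/313) + 8.314 × ln(4.08/2.88)] = 0.519 J/K.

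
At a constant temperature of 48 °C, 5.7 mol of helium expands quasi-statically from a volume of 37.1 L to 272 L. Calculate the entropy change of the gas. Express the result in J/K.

For an isothermal ideal gas ΔS_gas = nR ln(V₂/V₁) = 5.7 × 8.314 × ln(272/37.1) = 94.4 J/K.

ΔS_gas = 94.4 J/K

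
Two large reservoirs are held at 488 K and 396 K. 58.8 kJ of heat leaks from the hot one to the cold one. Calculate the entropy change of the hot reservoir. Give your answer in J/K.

ΔS_hot = -120 J/K

The hot reservoir loses heat Q, so ΔS_hot = −Q/T_H = −58800/488 = -120 J/K.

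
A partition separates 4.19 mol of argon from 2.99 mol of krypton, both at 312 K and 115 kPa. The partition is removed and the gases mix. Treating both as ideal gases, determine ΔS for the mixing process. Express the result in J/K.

Mole fractions: x_A = 4.19/7.18 = 0.584, x_B = 0.416.
ΔS_mix = −R(n_A ln x_A + n_B ln x_B) = −8.314 × (4.19 ln 0.584 + 2.99 ln 0.416) = 40.5 J/K.

ΔS_mix = 40.5 J/K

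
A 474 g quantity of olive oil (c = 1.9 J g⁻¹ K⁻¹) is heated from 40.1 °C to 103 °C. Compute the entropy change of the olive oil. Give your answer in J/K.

In kelvin: T₁ = 313.25 K, T₂ = 376.15 K. ΔS = ∫dQ_rev/T = m c ln(T₂/T₁) = 474 × 1.9 × ln(376.15/313.25) = 165 J/K.

ΔS = 165 J/K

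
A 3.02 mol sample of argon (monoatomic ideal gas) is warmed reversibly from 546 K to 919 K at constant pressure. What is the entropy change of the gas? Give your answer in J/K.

ΔS = 32.7 J/K

At constant pressure, ΔS = nC_p ln(T₂/T₁) with C_p = 5R/2 = 20.79 J mol⁻¹ K⁻¹.
ΔS = 3.02 × 20.79 × ln(919/546) = 32.7 J/K.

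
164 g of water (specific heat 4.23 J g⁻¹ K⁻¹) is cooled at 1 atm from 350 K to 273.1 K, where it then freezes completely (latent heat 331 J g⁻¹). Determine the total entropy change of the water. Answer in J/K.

Cooling step: ΔS₁ = m c ln(T_tr/T_i) = 164 × 4.23 × ln(273.1/350) = -172.1 J/K.
Phase change: ΔS₂ = −mL/T_tr = −164 × 331 / 273.1 = -198.8 J/K.
ΔS_total = (-172.1) + (-198.8) = -371 J/K.

ΔS = -371 J/K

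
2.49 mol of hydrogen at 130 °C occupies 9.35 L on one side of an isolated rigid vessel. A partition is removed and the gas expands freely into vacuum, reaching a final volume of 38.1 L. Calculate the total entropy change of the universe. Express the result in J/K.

No heat is exchanged and no work is done, so the ideal-gas temperature stays constant.
Entropy is a state function; using a reversible isothermal path, ΔS_gas = nR ln(V₂/V₁) = 2.49 × 8.314 × ln(38.1/9.35) = 29.1 J/K.
The insulated surroundings exchange no heat, so ΔS_surr = 0 and ΔS_universe = ΔS_gas.

ΔS_universe = 29.1 J/K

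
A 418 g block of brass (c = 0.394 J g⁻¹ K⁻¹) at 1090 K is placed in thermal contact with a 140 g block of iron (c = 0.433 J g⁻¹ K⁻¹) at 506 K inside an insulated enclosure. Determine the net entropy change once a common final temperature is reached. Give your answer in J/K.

Energy balance: T_f = (m₁c₁T₁ + m₂c₂T₂)/(m₁c₁ + m₂c₂) = 932.88 K.
ΔS₁ = m₁c₁ ln(T_f/T₁) = 164.692 × ln(932.88/1090) = -25.64 J/K.
ΔS₂ = m₂c₂ ln(T_f/T₂) = 60.62 × ln(932.88/506) = 37.08 J/K.
ΔS_total = -25.64 + 37.08 = 11.4 J/K.

ΔS_total = 11.4 J/K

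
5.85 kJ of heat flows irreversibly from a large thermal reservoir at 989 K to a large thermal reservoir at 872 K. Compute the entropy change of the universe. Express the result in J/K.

ΔS_total = 0.794 J/K

ΔS_hot = −Q/T_H = −5850/989 = -5.915 J/K and ΔS_cold = +Q/T_C = 5850/872 = 6.709 J/K.
ΔS_total = -5.915 + 6.709 = 0.794 J/K, positive as the second law requires.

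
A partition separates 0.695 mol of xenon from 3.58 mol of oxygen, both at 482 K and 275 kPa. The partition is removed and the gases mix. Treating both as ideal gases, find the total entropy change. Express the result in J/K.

Mole fractions: x_A = 0.695/4.28 = 0.163, x_B = 0.837.
ΔS_mix = −R(n_A ln x_A + n_B ln x_B) = −8.314 × (0.695 ln 0.163 + 3.58 ln 0.837) = 15.8 J/K.

ΔS_mix = 15.8 J/K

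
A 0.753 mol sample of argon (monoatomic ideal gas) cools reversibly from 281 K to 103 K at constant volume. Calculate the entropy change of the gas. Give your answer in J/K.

At constant volume, ΔS = nC_V ln(T₂/T₁) with C_V = 3R/2 = 12.47 J mol⁻¹ K⁻¹.
ΔS = 0.753 × 12.47 × ln(103/281) = -9.42 J/K.

ΔS = -9.42 J/K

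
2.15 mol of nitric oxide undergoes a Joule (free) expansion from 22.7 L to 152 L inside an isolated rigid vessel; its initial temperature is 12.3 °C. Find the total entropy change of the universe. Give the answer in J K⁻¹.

For an ideal gas in free expansion Q = 0 and W = 0, so T is unchanged.
Entropy is a state function; using a reversible isothermal path, ΔS_gas = nR ln(V₂/V₁) = 2.15 × 8.314 × ln(152/22.7) = 34 J/K.
The insulated surroundings exchange no heat, so ΔS_surr = 0 and ΔS_universe = ΔS_gas.

ΔS_universe = 34 J/K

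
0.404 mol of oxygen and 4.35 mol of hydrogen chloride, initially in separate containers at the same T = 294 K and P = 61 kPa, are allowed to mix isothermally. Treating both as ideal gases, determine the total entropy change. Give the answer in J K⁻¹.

Mole fractions: x_A = 0.404/4.75 = 0.085, x_B = 0.915.
ΔS_mix = −R(n_A ln x_A + n_B ln x_B) = −8.314 × (0.404 ln 0.085 + 4.35 ln 0.915) = 11.5 J/K.

ΔS_mix = 11.5 J/K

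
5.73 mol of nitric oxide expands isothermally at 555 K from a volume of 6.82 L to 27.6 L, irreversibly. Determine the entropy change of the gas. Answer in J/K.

Entropy is a state function, so ΔS_gas depends only on the end states.
For an isothermal ideal gas ΔS_gas = nR ln(V₂/V₁) = 5.73 × 8.314 × ln(27.6/6.82) = 66.6 J/K.

ΔS_gas = 66.6 J/K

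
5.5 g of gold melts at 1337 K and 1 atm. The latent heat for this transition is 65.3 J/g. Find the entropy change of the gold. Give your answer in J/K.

Heat absorbed by the substance: Q = mL = 5.5 × 65.3 = 359.15 J.
At constant T, ΔS = Q_rev/T = 359.15 / 1337 = 0.269 J/K.

ΔS = 0.269 J/K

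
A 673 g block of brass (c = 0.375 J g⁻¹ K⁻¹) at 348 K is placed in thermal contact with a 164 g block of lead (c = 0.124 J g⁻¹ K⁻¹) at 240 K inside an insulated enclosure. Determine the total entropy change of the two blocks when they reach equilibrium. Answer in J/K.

Energy balance: T_f = (m₁c₁T₁ + m₂c₂T₂)/(m₁c₁ + m₂c₂) = 339.95 K.
ΔS₁ = m₁c₁ ln(T_f/T₁) = 252.375 × ln(339.95/348) = -5.909 J/K.
ΔS₂ = m₂c₂ ln(T_f/T₂) = 20.336 × ln(339.95/240) = 7.08 J/K.
ΔS_total = -5.909 + 7.08 = 1.17 J/K.

ΔS_total = 1.17 J/K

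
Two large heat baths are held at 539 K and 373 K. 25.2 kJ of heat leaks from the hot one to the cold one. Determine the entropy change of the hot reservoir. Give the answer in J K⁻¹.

ΔS_hot = -46.8 J/K

The hot reservoir loses heat Q, so ΔS_hot = −Q/T_H = −25200/539 = -46.8 J/K.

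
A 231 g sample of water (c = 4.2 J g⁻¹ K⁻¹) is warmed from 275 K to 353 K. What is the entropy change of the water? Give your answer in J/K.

ΔS = ∫dQ_rev/T = m c ln(T₂/T₁) = 231 × 4.2 × ln(353/275) = 242 J/K.

ΔS = 242 J/K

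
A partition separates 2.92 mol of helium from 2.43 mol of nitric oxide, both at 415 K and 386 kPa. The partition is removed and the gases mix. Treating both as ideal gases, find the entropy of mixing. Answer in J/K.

ΔS_mix = 30.6 J/K

Mole fractions: x_A = 2.92/5.35 = 0.546, x_B = 0.454.
ΔS_mix = −R(n_A ln x_A + n_B ln x_B) = −8.314 × (2.92 ln 0.546 + 2.43 ln 0.454) = 30.6 J/K.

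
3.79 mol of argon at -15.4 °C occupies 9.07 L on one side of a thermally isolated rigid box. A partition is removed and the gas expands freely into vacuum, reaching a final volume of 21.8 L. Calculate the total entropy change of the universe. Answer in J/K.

No heat is exchanged and no work is done, so the ideal-gas temperature stays constant.
Entropy is a state function; using a reversible isothermal path, ΔS_gas = nR ln(V₂/V₁) = 3.79 × 8.314 × ln(21.8/9.07) = 27.6 J/K.
The insulated surroundings exchange no heat, so ΔS_surr = 0 and ΔS_universe = ΔS_gas.

ΔS_universe = 27.6 J/K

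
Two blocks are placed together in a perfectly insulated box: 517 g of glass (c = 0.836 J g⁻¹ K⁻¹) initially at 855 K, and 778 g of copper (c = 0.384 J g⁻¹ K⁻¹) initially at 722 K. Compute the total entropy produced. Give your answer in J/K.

Energy balance: T_f = (m₁c₁T₁ + m₂c₂T₂)/(m₁c₁ + m₂c₂) = 800.64 K.
ΔS₁ = m₁c₁ ln(T_f/T₁) = 432.212 × ln(800.64/855) = -28.39 J/K.
ΔS₂ = m₂c₂ ln(T_f/T₂) = 298.752 × ln(800.64/722) = 30.89 J/K.
ΔS_total = -28.39 + 30.89 = 2.5 J/K.

ΔS_total = 2.5 J/K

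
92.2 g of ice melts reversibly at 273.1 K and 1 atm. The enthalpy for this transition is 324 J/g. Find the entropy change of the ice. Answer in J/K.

ΔS = 109 J/K

Heat absorbed by the substance: Q = mL = 92.2 × 324 = 29872.8 J.
At constant T, ΔS = Q_rev/T = 29872.8 / 273.1 = 109 J/K.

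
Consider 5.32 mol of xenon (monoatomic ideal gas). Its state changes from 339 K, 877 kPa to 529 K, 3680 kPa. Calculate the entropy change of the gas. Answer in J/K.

ΔS = -14.2 J/K

ΔS = nC_p ln(T₂/T₁) − nR ln(P₂/P₁), with C_p = 5R/2 = 20.79 J mol⁻¹ K⁻¹ for a monoatomic ideal gas.
ΔS = 5.32 × [20.79 × ln(529/339) − 8.314 × ln(3680/877)] = -14.2 J/K.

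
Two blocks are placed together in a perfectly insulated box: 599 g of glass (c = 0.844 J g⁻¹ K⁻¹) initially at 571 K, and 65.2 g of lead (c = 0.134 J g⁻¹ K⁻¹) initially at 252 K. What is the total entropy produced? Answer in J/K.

Energy balance: T_f = (m₁c₁T₁ + m₂c₂T₂)/(m₁c₁ + m₂c₂) = 565.58 K.
ΔS₁ = m₁c₁ ln(T_f/T₁) = 505.556 × ln(565.58/571) = -4.821 J/K.
ΔS₂ = m₂c₂ ln(T_f/T₂) = 8.7368 × ln(565.58/252) = 7.063 J/K.
ΔS_total = -4.821 + 7.063 = 2.24 J/K.

ΔS_total = 2.24 J/K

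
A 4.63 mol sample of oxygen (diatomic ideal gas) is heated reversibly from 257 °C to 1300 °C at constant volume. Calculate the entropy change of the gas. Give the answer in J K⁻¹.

ΔS = 105 J/K

In kelvin: T₁ = 530.15 K, T₂ = 1573.15 K. At constant volume, ΔS = nC_V ln(T₂/T₁) with C_V = 5R/2 = 20.79 J mol⁻¹ K⁻¹.
ΔS = 4.63 × 20.79 × ln(1573.15/530.15) = 105 J/K.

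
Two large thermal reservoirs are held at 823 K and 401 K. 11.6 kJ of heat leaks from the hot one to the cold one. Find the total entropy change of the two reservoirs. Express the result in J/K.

ΔS_total = 14.8 J/K

ΔS_hot = −Q/T_H = −11600/823 = -14.09 J/K and ΔS_cold = +Q/T_C = 11600/401 = 28.93 J/K.
ΔS_total = -14.09 + 28.93 = 14.8 J/K, positive as the second law requires.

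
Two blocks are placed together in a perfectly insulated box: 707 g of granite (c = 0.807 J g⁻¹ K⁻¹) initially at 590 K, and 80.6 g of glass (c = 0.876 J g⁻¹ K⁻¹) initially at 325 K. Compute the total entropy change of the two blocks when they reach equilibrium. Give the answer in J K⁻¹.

ΔS_total = 9.58 J/K

Energy balance: T_f = (m₁c₁T₁ + m₂c₂T₂)/(m₁c₁ + m₂c₂) = 560.82 K.
ΔS₁ = m₁c₁ ln(T_f/T₁) = 570.549 × ln(560.82/590) = -28.94 J/K.
ΔS₂ = m₂c₂ ln(T_f/T₂) = 70.6056 × ln(560.82/325) = 38.52 J/K.
ΔS_total = -28.94 + 38.52 = 9.58 J/K.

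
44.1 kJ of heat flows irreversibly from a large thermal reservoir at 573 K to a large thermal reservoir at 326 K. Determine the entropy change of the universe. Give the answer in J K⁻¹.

ΔS_hot = −Q/T_H = −44100/573 = -76.96 J/K and ΔS_cold = +Q/T_C = 44100/326 = 135.3 J/K.
ΔS_total = -76.96 + 135.3 = 58.3 J/K, positive as the second law requires.

ΔS_total = 58.3 J/K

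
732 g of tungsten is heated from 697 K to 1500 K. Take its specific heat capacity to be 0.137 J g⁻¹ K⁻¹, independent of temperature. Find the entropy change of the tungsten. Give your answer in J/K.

ΔS = 76.9 J/K

ΔS = ∫dQ_rev/T = m c ln(T₂/T₁) = 732 × 0.137 × ln(1500/697) = 76.9 J/K.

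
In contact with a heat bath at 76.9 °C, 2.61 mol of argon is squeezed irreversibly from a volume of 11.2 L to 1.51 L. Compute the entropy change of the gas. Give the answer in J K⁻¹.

ΔS_gas = -43.5 J/K

Entropy is a state function, so ΔS_gas depends only on the end states.
For an isothermal ideal gas ΔS_gas = nR ln(V₂/V₁) = 2.61 × 8.314 × ln(1.51/11.2) = -43.5 J/K.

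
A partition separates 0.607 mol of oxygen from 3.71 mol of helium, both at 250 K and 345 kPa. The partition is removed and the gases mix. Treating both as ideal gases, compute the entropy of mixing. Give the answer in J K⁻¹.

Mole fractions: x_A = 0.607/4.32 = 0.141, x_B = 0.859.
ΔS_mix = −R(n_A ln x_A + n_B ln x_B) = −8.314 × (0.607 ln 0.141 + 3.71 ln 0.859) = 14.6 J/K.

ΔS_mix = 14.6 J/K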